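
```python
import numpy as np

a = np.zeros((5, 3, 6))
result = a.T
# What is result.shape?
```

(6, 3, 5)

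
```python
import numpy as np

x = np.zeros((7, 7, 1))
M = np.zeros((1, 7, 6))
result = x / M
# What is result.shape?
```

(7, 7, 6)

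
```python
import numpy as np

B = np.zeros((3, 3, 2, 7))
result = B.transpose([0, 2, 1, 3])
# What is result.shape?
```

(3, 2, 3, 7)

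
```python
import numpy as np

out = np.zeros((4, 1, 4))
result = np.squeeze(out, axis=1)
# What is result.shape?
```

(4, 4)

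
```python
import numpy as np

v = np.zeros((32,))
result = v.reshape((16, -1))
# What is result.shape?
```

(16, 2)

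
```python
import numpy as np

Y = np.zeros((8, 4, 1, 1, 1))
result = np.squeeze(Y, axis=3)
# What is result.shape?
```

(8, 4, 1, 1)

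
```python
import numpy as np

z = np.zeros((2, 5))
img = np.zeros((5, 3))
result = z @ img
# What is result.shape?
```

(2, 3)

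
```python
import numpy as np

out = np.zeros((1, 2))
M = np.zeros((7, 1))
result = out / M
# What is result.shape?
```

(7, 2)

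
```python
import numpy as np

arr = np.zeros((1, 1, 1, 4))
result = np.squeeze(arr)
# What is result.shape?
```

(4,)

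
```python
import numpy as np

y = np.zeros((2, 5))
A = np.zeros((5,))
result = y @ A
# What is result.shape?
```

(2,)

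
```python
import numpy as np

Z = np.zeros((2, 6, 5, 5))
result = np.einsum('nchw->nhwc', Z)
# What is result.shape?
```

(2, 5, 5, 6)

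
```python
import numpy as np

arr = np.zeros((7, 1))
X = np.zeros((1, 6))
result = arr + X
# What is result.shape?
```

(7, 6)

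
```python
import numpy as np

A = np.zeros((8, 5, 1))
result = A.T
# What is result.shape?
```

(1, 5, 8)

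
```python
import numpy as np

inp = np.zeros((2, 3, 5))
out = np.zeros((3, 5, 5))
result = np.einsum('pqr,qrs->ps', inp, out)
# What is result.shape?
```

(2, 5)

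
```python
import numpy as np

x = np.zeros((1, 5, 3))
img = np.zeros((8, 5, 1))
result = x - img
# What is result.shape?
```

(8, 5, 3)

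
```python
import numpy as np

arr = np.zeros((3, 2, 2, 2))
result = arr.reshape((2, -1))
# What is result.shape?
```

(2, 12)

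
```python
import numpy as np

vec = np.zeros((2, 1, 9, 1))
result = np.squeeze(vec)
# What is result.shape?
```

(2, 9)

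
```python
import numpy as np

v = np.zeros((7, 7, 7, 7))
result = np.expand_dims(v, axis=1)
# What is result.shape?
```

(7, 1, 7, 7, 7)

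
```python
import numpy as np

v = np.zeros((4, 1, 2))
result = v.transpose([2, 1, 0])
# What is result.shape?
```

(2, 1, 4)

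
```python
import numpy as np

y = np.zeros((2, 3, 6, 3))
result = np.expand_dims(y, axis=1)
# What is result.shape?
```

(2, 1, 3, 6, 3)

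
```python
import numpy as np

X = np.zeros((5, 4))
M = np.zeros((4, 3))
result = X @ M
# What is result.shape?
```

(5, 3)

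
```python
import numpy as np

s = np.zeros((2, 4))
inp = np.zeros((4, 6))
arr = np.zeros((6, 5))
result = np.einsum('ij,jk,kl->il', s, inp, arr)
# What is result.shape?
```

(2, 5)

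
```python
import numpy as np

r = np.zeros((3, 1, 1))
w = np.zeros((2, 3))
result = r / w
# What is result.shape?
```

(3, 2, 3)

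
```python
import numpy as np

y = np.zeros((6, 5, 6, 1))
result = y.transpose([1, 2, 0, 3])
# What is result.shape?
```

(5, 6, 6, 1)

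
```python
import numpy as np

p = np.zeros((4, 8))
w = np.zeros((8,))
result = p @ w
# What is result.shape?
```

(4,)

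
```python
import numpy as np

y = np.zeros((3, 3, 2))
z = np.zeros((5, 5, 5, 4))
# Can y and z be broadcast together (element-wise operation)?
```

No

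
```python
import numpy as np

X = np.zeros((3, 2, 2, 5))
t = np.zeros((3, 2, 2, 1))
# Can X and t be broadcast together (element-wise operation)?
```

Yes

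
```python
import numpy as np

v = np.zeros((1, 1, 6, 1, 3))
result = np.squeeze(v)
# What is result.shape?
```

(6, 3)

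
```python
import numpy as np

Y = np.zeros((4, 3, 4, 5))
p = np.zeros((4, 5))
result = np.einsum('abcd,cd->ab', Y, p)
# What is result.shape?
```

(4, 3)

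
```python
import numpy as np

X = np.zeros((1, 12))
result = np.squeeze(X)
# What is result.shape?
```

(12,)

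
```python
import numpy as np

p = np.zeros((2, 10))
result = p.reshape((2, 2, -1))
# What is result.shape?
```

(2, 2, 5)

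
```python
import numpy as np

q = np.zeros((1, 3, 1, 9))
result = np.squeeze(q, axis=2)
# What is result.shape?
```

(1, 3, 9)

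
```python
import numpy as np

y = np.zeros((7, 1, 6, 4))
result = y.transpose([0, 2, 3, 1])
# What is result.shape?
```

(7, 6, 4, 1)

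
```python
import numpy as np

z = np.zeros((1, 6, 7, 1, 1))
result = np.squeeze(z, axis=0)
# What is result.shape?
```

(6, 7, 1, 1)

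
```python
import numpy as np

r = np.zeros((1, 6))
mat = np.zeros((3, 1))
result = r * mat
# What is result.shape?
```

(3, 6)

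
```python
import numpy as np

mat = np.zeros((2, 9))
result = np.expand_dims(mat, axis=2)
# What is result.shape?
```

(2, 9, 1)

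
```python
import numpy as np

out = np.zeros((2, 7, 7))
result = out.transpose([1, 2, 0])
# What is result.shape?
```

(7, 7, 2)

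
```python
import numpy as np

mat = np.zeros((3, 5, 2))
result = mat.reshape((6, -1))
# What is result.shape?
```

(6, 5)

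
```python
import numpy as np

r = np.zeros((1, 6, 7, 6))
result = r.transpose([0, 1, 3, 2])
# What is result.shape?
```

(1, 6, 6, 7)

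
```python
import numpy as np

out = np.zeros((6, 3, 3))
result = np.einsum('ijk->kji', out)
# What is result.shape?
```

(3, 3, 6)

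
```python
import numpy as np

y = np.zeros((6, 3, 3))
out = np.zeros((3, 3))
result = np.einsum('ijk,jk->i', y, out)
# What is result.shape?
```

(6,)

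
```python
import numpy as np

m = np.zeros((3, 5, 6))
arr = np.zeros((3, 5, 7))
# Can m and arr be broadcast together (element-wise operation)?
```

No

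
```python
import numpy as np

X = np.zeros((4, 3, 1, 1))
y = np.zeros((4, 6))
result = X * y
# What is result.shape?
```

(4, 3, 4, 6)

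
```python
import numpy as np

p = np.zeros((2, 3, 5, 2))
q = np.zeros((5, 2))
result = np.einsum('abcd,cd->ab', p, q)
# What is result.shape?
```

(2, 3)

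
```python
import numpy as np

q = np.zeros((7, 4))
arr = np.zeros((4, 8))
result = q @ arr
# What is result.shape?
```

(7, 8)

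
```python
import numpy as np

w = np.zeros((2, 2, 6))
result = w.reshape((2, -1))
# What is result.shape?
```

(2, 12)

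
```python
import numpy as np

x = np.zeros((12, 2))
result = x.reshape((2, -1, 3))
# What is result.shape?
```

(2, 4, 3)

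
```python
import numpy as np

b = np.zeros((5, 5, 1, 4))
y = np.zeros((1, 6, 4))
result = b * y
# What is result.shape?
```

(5, 5, 6, 4)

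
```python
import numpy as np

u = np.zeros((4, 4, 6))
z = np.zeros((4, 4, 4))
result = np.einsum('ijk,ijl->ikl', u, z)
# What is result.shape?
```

(4, 6, 4)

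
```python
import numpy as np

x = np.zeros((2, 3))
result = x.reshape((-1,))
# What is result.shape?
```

(6,)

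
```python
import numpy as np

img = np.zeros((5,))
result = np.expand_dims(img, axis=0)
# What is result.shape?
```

(1, 5)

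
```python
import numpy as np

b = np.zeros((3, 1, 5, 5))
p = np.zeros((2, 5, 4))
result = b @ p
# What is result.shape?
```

(3, 2, 5, 4)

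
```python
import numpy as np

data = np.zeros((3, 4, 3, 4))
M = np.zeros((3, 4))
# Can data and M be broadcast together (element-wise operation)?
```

Yes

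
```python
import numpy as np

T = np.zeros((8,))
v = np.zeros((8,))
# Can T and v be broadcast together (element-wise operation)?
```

Yes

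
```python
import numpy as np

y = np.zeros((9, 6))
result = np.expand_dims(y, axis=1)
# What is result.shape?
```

(9, 1, 6)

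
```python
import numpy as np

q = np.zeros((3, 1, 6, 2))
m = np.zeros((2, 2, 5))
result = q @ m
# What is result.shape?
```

(3, 2, 6, 5)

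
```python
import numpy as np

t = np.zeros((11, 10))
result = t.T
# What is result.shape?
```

(10, 11)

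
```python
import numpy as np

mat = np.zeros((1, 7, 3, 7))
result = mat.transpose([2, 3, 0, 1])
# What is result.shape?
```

(3, 7, 1, 7)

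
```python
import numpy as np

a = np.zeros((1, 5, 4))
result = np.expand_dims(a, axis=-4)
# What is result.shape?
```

(1, 1, 5, 4)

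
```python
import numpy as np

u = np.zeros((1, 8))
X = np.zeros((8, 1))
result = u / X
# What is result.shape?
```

(8, 8)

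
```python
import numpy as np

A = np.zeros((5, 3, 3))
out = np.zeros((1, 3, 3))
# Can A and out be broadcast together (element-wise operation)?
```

Yes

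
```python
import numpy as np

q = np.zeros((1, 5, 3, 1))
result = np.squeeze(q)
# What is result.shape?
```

(5, 3)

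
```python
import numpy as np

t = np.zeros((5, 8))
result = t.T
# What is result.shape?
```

(8, 5)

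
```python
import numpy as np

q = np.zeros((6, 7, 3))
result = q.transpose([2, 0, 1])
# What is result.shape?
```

(3, 6, 7)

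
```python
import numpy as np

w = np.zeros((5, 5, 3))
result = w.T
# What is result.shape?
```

(3, 5, 5)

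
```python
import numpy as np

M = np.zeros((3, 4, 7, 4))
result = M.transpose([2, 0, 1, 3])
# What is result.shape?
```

(7, 3, 4, 4)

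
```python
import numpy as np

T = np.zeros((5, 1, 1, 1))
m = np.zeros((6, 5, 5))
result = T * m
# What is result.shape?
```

(5, 6, 5, 5)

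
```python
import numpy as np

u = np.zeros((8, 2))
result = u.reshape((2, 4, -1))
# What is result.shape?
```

(2, 4, 2)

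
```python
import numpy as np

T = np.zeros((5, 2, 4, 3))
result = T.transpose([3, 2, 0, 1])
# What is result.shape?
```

(3, 4, 5, 2)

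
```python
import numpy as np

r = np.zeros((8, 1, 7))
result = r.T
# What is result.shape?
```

(7, 1, 8)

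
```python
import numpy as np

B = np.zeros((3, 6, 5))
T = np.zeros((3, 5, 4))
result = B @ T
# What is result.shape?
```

(3, 6, 4)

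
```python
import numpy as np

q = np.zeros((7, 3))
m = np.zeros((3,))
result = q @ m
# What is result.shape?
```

(7,)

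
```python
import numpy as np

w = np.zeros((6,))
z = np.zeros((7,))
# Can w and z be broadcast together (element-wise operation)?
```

No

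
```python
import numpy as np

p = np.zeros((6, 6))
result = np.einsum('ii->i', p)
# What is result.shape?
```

(6,)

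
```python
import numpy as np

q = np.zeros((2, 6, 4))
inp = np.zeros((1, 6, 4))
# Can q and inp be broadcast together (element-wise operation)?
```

Yes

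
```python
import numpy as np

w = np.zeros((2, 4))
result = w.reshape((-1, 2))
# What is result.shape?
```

(4, 2)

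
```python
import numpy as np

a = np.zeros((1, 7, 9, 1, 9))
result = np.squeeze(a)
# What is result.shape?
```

(7, 9, 9)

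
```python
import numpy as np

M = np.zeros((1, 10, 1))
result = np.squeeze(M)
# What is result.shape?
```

(10,)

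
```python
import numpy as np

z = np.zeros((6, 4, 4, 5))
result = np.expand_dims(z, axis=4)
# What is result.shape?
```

(6, 4, 4, 5, 1)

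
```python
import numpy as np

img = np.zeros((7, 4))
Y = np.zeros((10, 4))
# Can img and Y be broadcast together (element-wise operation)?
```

No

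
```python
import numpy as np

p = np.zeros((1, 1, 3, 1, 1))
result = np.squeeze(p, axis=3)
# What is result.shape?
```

(1, 1, 3, 1)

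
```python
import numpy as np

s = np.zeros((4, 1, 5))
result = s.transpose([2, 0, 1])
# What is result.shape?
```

(5, 4, 1)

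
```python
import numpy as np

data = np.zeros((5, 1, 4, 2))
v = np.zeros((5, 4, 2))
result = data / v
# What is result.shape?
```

(5, 5, 4, 2)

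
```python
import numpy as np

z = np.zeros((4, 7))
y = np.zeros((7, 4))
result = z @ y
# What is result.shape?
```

(4, 4)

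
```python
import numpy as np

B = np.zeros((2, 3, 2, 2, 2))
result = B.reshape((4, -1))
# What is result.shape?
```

(4, 12)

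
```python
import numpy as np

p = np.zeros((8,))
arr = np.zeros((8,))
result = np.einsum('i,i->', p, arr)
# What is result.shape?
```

()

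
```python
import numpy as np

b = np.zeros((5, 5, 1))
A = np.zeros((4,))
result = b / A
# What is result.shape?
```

(5, 5, 4)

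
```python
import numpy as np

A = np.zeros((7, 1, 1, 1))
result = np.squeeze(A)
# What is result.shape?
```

(7,)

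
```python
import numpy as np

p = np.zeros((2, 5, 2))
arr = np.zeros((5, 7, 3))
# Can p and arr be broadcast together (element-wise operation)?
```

No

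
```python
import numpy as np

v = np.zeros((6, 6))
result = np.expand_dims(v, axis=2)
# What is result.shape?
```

(6, 6, 1)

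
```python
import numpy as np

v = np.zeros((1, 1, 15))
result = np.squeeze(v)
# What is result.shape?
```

(15,)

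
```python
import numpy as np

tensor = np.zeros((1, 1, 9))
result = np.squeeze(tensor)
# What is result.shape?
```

(9,)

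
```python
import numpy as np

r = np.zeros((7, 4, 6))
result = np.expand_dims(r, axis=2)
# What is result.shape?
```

(7, 4, 1, 6)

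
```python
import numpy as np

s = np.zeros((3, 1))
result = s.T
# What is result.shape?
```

(1, 3)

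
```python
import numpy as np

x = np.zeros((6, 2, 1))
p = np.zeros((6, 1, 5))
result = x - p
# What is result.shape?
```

(6, 2, 5)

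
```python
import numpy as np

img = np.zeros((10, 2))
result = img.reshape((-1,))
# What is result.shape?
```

(20,)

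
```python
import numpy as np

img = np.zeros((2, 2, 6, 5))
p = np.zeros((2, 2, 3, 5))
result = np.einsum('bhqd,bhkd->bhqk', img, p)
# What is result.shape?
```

(2, 2, 6, 3)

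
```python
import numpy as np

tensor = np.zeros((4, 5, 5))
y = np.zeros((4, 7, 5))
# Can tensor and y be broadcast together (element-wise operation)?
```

No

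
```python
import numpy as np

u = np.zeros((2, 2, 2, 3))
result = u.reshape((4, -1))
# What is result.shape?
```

(4, 6)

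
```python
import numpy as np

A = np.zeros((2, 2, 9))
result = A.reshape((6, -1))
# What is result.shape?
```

(6, 6)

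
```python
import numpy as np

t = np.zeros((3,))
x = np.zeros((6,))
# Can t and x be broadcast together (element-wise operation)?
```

No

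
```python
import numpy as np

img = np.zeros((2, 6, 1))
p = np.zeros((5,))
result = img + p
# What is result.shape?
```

(2, 6, 5)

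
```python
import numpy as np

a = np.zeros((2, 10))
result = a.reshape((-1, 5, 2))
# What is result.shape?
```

(2, 5, 2)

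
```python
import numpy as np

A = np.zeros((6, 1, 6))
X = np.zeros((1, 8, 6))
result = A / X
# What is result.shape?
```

(6, 8, 6)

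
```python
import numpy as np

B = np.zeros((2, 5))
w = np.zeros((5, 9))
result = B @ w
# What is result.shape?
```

(2, 9)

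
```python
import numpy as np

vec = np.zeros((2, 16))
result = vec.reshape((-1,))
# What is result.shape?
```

(32,)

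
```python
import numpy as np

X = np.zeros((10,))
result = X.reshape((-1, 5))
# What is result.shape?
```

(2, 5)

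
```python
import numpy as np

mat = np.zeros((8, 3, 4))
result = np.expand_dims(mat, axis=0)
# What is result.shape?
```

(1, 8, 3, 4)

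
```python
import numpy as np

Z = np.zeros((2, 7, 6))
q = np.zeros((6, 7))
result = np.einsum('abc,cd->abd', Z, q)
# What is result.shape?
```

(2, 7, 7)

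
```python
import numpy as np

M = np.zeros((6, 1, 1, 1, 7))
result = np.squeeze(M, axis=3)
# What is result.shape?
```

(6, 1, 1, 7)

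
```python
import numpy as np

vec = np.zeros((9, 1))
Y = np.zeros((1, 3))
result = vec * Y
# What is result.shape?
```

(9, 3)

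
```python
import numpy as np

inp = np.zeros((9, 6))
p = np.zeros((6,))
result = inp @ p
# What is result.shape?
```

(9,)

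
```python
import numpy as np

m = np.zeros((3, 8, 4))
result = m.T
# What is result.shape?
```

(4, 8, 3)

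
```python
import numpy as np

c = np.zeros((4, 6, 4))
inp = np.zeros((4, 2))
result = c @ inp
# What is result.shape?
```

(4, 6, 2)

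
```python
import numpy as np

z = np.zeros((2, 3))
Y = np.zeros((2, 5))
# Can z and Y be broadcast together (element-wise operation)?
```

No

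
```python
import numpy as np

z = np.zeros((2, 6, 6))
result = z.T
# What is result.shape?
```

(6, 6, 2)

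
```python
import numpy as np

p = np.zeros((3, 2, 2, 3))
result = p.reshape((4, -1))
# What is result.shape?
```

(4, 9)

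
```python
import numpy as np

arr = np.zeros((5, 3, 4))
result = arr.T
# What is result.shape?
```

(4, 3, 5)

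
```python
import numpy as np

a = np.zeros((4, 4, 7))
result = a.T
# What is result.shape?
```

(7, 4, 4)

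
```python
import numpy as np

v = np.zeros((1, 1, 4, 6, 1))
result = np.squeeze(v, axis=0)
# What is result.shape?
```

(1, 4, 6, 1)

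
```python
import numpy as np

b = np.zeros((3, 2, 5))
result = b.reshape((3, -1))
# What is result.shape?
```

(3, 10)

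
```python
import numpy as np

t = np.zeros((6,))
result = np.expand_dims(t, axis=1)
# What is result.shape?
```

(6, 1)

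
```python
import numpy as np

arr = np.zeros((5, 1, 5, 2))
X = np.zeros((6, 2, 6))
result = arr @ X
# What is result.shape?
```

(5, 6, 5, 6)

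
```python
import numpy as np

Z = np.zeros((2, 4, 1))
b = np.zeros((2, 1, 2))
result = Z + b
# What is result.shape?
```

(2, 4, 2)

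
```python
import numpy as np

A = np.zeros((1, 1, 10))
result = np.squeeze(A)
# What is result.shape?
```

(10,)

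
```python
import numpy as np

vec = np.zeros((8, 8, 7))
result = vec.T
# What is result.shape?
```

(7, 8, 8)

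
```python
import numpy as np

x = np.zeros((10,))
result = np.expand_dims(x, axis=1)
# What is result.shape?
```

(10, 1)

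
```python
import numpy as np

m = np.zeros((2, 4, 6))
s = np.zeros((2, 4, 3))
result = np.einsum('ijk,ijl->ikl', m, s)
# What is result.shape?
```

(2, 6, 3)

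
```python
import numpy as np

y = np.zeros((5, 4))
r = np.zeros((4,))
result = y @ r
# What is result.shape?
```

(5,)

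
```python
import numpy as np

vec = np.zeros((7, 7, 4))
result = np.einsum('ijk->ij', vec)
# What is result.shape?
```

(7, 7)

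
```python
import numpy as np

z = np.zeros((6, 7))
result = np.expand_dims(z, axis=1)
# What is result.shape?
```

(6, 1, 7)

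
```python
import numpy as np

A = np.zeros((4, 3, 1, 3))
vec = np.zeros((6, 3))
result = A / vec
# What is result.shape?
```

(4, 3, 6, 3)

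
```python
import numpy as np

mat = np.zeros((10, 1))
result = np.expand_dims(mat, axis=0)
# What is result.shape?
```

(1, 10, 1)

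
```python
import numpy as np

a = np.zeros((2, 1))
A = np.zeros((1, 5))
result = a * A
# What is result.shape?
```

(2, 5)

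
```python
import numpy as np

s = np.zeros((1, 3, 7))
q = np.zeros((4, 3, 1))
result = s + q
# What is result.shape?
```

(4, 3, 7)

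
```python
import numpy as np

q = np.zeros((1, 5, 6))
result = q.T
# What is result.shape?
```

(6, 5, 1)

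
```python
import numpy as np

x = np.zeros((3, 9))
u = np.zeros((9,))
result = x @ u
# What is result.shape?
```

(3,)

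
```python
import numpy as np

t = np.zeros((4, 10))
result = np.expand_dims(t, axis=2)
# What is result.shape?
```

(4, 10, 1)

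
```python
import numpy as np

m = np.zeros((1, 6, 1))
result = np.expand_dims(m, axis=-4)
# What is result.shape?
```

(1, 1, 6, 1)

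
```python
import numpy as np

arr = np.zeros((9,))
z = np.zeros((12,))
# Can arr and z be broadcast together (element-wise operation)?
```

No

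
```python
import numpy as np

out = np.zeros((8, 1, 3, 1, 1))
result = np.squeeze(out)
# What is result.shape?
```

(8, 3)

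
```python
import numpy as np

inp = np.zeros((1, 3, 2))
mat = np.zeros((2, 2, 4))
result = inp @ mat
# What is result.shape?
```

(2, 3, 4)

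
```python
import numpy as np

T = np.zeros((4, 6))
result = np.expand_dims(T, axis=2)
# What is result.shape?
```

(4, 6, 1)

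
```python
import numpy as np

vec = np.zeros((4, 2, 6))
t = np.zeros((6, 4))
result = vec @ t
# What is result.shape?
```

(4, 2, 4)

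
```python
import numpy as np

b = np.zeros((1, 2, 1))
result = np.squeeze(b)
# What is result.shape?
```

(2,)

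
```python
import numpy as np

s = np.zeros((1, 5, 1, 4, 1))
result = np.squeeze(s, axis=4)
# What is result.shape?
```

(1, 5, 1, 4)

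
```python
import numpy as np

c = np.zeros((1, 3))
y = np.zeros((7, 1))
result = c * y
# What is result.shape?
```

(7, 3)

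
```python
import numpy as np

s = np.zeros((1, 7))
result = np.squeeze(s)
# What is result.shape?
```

(7,)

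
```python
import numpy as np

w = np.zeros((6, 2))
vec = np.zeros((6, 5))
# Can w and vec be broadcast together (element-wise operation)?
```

No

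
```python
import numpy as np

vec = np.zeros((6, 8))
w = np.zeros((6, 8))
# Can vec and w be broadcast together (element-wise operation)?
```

Yes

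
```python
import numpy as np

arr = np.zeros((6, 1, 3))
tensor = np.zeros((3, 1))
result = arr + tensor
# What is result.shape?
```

(6, 3, 3)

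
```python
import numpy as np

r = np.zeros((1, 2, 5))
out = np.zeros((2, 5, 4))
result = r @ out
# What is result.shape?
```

(2, 2, 4)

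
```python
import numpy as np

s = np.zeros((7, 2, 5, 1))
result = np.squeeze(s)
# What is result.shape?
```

(7, 2, 5)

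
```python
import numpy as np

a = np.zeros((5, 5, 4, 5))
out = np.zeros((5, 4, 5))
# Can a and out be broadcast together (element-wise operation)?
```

Yes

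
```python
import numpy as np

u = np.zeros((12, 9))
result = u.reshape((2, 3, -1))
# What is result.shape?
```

(2, 3, 18)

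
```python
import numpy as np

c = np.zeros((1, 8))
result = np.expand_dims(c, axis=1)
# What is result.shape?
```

(1, 1, 8)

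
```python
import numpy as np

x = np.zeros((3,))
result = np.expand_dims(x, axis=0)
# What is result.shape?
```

(1, 3)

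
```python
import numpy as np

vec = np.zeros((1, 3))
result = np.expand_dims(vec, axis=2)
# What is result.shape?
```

(1, 3, 1)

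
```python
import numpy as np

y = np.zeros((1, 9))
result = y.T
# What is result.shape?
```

(9, 1)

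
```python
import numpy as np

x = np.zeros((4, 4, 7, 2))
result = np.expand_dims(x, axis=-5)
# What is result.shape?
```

(1, 4, 4, 7, 2)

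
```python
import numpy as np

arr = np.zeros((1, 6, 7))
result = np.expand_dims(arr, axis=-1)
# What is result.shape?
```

(1, 6, 7, 1)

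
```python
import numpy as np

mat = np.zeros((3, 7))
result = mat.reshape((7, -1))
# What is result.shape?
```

(7, 3)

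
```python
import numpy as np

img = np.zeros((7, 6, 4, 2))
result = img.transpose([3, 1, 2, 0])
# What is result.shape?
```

(2, 6, 4, 7)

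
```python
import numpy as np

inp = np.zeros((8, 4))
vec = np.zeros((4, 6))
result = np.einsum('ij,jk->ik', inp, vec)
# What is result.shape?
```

(8, 6)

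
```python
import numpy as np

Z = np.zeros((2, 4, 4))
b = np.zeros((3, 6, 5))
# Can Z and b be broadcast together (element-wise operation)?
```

No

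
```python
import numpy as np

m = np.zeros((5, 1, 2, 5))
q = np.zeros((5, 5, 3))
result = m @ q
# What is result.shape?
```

(5, 5, 2, 3)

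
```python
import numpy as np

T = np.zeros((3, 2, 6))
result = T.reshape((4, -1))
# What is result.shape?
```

(4, 9)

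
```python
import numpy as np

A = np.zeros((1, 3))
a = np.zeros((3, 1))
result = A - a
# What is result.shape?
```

(3, 3)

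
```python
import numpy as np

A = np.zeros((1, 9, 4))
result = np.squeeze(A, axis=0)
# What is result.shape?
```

(9, 4)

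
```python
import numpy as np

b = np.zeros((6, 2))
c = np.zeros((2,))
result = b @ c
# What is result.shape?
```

(6,)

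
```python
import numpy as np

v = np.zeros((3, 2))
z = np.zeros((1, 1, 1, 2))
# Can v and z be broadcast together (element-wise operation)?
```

Yes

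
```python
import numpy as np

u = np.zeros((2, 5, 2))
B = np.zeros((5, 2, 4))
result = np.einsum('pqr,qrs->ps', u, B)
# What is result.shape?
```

(2, 4)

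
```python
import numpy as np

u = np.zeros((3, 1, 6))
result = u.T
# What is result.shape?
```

(6, 1, 3)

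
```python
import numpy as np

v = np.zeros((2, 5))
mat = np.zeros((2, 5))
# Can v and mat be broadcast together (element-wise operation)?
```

Yes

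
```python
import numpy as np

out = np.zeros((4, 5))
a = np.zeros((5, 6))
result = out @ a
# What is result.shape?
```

(4, 6)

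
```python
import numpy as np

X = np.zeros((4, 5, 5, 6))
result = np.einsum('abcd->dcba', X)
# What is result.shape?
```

(6, 5, 5, 4)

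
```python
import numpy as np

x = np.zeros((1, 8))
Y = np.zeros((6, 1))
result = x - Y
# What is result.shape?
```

(6, 8)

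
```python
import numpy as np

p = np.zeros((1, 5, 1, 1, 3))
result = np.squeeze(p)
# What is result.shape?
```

(5, 3)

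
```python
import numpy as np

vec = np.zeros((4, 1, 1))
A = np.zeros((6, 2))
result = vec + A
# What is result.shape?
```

(4, 6, 2)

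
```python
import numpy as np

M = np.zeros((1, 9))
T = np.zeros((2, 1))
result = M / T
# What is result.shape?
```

(2, 9)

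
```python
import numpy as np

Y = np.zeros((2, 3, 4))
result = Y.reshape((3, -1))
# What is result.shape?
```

(3, 8)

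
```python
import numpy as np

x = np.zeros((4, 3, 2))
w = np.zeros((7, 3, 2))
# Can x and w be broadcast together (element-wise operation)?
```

No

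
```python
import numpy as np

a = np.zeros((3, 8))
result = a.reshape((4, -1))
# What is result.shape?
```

(4, 6)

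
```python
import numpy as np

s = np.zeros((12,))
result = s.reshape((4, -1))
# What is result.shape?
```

(4, 3)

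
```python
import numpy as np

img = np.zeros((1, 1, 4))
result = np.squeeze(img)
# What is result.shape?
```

(4,)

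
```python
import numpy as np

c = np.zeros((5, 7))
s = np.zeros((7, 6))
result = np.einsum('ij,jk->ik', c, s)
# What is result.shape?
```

(5, 6)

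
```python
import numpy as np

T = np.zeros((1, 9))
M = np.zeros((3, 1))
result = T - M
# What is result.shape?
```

(3, 9)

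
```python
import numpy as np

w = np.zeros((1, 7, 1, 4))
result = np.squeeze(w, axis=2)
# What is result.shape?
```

(1, 7, 4)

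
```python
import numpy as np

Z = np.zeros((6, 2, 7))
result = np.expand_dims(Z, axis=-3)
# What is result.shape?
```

(6, 1, 2, 7)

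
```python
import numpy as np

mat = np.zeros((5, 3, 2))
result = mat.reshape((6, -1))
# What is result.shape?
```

(6, 5)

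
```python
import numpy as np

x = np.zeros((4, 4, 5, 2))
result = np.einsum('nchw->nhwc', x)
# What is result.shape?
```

(4, 5, 2, 4)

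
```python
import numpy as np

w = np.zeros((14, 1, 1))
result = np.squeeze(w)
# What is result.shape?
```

(14,)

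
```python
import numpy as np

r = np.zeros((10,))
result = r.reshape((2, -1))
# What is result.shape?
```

(2, 5)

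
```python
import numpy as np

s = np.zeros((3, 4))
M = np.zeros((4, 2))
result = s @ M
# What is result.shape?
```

(3, 2)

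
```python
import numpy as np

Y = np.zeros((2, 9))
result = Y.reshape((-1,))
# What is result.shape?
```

(18,)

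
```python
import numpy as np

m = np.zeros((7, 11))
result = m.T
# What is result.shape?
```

(11, 7)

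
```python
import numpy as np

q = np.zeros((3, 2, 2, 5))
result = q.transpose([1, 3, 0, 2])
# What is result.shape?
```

(2, 5, 3, 2)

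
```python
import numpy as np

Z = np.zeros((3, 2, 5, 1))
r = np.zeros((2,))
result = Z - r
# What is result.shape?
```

(3, 2, 5, 2)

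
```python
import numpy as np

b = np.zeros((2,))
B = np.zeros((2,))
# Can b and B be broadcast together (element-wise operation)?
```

Yes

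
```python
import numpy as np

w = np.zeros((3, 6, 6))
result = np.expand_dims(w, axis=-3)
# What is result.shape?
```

(3, 1, 6, 6)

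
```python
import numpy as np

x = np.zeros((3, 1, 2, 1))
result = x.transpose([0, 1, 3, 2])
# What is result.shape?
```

(3, 1, 1, 2)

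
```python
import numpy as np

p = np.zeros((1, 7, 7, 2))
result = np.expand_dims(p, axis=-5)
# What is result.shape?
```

(1, 1, 7, 7, 2)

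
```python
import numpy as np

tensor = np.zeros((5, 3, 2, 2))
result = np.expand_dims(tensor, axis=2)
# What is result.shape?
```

(5, 3, 1, 2, 2)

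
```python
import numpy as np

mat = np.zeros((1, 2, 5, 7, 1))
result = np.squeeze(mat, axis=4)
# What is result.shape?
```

(1, 2, 5, 7)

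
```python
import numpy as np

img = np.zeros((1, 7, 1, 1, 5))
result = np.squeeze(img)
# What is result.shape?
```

(7, 5)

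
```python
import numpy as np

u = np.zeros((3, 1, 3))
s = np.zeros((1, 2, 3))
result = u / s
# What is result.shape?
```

(3, 2, 3)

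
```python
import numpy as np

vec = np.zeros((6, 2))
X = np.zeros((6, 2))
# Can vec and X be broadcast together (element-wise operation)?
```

Yes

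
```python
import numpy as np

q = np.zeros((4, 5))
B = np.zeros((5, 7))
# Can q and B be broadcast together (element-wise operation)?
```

No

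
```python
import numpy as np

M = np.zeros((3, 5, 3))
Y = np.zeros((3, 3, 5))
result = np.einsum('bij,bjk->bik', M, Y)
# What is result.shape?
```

(3, 5, 5)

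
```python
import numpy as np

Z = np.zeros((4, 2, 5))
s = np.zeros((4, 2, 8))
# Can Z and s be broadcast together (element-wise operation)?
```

No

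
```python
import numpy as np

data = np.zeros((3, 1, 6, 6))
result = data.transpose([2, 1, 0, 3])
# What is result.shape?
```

(6, 1, 3, 6)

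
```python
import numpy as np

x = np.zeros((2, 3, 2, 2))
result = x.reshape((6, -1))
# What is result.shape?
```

(6, 4)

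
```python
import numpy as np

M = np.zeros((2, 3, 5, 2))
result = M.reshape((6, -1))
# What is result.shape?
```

(6, 10)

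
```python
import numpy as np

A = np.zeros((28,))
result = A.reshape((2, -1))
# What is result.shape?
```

(2, 14)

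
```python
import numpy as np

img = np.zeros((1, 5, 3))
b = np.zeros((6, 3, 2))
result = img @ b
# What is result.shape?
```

(6, 5, 2)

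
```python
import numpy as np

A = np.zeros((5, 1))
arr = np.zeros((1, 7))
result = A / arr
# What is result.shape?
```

(5, 7)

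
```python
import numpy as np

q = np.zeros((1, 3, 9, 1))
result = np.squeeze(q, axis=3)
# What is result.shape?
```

(1, 3, 9)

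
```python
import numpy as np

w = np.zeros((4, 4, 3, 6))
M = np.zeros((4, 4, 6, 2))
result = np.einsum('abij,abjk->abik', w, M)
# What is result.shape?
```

(4, 4, 3, 2)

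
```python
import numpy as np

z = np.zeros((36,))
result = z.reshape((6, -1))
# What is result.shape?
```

(6, 6)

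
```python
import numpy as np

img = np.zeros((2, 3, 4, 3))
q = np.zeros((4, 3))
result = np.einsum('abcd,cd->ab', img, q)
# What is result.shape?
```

(2, 3)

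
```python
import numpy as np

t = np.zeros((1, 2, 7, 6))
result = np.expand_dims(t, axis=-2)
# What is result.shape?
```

(1, 2, 7, 1, 6)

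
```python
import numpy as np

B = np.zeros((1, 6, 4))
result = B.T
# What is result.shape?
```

(4, 6, 1)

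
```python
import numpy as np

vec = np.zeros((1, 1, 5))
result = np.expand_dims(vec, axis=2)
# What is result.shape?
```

(1, 1, 1, 5)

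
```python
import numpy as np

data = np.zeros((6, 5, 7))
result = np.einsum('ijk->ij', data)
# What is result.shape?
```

(6, 5)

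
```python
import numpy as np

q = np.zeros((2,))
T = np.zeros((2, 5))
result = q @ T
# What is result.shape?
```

(5,)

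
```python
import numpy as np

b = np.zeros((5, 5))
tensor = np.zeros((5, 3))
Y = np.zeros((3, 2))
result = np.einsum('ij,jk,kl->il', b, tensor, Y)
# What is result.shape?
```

(5, 2)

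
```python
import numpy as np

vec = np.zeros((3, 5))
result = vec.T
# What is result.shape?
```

(5, 3)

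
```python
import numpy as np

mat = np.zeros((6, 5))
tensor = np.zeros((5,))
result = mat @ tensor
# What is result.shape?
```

(6,)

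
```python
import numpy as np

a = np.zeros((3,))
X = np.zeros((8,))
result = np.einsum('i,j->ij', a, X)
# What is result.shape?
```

(3, 8)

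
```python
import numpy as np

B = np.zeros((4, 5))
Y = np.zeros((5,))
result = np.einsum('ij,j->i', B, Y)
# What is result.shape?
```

(4,)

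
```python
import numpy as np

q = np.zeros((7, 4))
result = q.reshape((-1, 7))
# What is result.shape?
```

(4, 7)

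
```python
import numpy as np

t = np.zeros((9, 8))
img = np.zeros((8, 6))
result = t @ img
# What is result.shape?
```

(9, 6)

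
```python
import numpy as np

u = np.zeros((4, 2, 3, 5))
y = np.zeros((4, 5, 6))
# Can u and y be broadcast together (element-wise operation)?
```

No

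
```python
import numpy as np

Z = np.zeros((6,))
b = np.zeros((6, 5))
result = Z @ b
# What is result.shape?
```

(5,)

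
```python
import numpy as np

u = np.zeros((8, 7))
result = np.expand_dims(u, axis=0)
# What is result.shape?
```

(1, 8, 7)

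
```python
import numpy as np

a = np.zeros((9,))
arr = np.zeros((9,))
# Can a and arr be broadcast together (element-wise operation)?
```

Yes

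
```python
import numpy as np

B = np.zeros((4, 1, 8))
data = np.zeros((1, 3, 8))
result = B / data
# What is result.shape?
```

(4, 3, 8)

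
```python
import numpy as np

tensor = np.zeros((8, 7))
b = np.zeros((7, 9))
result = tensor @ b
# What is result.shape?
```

(8, 9)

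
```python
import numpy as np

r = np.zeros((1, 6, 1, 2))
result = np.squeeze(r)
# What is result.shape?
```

(6, 2)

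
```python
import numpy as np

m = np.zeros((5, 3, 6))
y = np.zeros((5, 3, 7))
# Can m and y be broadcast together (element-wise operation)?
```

No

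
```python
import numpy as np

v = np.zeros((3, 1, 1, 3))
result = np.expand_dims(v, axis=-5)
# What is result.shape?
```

(1, 3, 1, 1, 3)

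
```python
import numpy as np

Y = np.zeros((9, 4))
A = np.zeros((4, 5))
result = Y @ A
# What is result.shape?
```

(9, 5)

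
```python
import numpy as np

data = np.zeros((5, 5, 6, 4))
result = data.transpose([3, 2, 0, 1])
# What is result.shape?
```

(4, 6, 5, 5)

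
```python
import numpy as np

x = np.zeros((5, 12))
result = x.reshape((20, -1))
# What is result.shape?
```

(20, 3)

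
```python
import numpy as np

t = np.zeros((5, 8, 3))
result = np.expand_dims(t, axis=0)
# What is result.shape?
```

(1, 5, 8, 3)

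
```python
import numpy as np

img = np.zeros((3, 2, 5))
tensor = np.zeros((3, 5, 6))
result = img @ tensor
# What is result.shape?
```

(3, 2, 6)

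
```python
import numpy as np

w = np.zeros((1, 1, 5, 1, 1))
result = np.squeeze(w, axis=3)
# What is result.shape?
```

(1, 1, 5, 1)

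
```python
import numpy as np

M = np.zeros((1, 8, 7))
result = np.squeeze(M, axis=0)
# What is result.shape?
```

(8, 7)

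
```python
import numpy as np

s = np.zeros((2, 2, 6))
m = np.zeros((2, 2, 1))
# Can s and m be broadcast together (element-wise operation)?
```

Yes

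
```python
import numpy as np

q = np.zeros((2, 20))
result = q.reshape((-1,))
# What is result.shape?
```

(40,)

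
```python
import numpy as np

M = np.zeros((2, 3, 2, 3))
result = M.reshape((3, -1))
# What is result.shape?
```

(3, 12)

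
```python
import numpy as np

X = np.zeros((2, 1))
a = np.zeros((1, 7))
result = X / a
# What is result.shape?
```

(2, 7)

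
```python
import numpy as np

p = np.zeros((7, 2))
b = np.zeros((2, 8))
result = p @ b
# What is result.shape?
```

(7, 8)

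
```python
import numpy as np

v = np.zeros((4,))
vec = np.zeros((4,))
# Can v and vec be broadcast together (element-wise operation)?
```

Yes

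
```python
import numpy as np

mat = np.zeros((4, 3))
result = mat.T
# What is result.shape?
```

(3, 4)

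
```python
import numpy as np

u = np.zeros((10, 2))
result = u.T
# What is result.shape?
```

(2, 10)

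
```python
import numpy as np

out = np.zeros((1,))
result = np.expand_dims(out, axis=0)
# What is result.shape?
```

(1, 1)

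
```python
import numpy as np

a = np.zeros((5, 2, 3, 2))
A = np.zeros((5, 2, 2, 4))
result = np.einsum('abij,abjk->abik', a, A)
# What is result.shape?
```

(5, 2, 3, 4)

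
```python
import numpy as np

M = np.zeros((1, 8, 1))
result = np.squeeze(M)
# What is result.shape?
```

(8,)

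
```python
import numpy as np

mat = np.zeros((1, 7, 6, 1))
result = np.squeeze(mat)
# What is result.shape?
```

(7, 6)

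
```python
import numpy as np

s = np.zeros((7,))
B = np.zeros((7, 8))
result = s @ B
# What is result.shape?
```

(8,)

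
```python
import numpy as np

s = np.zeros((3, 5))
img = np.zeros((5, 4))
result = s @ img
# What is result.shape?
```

(3, 4)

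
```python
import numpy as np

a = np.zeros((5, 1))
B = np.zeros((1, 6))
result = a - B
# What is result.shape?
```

(5, 6)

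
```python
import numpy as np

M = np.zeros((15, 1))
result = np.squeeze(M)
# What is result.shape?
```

(15,)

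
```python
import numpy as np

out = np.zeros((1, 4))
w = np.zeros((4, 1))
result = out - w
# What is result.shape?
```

(4, 4)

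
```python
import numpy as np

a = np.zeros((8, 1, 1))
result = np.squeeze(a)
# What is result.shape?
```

(8,)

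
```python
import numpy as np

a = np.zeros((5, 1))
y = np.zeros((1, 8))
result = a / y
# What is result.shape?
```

(5, 8)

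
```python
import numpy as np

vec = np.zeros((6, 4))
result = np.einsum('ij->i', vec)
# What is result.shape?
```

(6,)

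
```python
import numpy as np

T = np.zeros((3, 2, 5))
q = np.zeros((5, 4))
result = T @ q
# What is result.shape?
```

(3, 2, 4)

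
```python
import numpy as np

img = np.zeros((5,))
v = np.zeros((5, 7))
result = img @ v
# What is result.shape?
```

(7,)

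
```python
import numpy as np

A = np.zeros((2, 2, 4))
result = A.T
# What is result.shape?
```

(4, 2, 2)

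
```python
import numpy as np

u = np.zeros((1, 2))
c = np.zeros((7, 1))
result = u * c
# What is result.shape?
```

(7, 2)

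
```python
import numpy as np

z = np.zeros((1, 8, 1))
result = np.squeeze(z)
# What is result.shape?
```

(8,)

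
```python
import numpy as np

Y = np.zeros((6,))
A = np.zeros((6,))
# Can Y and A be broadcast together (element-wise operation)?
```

Yes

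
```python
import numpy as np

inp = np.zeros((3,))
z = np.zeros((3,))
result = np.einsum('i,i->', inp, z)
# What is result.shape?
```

()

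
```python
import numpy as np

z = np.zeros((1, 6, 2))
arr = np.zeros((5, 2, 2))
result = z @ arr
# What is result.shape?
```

(5, 6, 2)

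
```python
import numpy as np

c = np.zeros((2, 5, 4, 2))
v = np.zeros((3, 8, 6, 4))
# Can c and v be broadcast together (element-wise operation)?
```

No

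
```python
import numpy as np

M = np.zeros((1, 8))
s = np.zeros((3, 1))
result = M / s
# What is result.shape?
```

(3, 8)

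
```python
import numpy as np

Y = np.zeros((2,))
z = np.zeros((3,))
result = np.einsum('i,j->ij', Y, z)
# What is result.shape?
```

(2, 3)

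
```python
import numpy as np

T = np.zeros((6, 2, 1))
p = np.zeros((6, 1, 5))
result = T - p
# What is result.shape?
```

(6, 2, 5)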